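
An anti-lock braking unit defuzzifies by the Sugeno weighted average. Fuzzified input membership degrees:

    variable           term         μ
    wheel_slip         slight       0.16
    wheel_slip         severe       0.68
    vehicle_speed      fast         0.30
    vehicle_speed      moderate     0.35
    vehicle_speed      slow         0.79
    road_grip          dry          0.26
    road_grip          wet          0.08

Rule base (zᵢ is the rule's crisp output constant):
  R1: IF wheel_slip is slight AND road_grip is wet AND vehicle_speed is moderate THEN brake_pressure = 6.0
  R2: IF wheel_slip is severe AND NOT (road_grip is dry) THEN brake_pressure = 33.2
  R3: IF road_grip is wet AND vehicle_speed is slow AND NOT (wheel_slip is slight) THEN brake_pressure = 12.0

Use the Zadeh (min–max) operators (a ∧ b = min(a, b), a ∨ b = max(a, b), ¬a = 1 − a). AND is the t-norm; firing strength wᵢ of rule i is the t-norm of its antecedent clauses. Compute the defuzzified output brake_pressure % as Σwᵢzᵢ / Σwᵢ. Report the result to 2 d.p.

R1 (z=6.0): slight=0.16, wet=0.08, moderate=0.35; AND[min(a, b)] → w = 0.08
R2 (z=33.2): severe=0.68, ¬dry=1−0.26=0.74; AND[min(a, b)] → w = 0.68
R3 (z=12.0): wet=0.08, slow=0.79, ¬slight=1−0.16=0.84; AND[min(a, b)] → w = 0.08
Weighted average = (0.08·6.0 + 0.68·33.2 + 0.08·12.0) / (0.08 + 0.68 + 0.08)
  = 24.0160 / 0.8400 = 28.59

28.59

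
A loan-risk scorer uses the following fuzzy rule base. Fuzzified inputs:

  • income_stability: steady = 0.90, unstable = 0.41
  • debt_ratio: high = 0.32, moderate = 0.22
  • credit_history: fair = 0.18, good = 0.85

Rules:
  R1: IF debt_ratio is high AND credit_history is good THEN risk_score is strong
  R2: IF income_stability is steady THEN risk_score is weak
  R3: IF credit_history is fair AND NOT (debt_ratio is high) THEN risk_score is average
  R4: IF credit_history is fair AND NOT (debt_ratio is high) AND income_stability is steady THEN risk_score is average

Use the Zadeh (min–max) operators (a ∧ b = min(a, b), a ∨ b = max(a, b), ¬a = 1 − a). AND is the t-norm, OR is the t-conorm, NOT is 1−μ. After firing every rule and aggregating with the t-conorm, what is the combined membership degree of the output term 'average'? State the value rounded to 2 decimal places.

R1: high=0.32, good=0.85; AND[min(a, b)] → w = 0.32
R2: steady=0.90 → w = 0.90
R3: fair=0.18, ¬high=1−0.32=0.68; AND[min(a, b)] → w = 0.18
R4: fair=0.18, ¬high=1−0.32=0.68, steady=0.90; AND[min(a, b)] → w = 0.18
Rules with consequent 'average': {R3, R4} → strengths 0.18, 0.18
Aggregate via t-conorm [max(a, b)]: 0.18

0.18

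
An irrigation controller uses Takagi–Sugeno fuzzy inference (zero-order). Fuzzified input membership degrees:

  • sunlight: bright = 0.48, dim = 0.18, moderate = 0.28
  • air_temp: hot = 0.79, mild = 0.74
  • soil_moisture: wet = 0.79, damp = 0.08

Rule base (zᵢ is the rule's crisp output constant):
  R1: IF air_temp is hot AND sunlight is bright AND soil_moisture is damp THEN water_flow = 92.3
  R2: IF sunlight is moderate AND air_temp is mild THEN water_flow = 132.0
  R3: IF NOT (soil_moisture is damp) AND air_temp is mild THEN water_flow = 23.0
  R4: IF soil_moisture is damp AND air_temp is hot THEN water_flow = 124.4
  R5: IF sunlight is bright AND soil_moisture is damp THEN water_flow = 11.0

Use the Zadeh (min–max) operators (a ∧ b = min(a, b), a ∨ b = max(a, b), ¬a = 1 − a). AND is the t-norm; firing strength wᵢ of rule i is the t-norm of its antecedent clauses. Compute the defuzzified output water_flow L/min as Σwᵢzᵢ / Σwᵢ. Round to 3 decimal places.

R1 (z=92.3): hot=0.79, bright=0.48, damp=0.08; AND[min(a, b)] → w = 0.08
R2 (z=132.0): moderate=0.28, mild=0.74; AND[min(a, b)] → w = 0.28
R3 (z=23.0): ¬damp=1−0.08=0.92, mild=0.74; AND[min(a, b)] → w = 0.74
R4 (z=124.4): damp=0.08, hot=0.79; AND[min(a, b)] → w = 0.08
R5 (z=11.0): bright=0.48, damp=0.08; AND[min(a, b)] → w = 0.08
Weighted average = (0.08·92.3 + 0.28·132.0 + 0.74·23.0 + 0.08·124.4 + 0.08·11.0) / (0.08 + 0.28 + 0.74 + 0.08 + 0.08)
  = 72.1960 / 1.2600 = 57.298

57.298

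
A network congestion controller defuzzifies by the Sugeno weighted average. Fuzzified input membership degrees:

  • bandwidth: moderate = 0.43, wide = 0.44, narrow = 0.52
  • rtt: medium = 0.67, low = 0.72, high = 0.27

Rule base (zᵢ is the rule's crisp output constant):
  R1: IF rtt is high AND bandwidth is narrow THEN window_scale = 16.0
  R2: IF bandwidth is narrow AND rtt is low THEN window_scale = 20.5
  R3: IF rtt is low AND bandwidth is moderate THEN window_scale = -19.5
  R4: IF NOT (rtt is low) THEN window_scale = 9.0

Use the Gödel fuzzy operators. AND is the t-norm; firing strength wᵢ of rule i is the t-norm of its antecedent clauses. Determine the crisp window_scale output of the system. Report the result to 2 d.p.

R1 (z=16.0): high=0.27, narrow=0.52; AND[min(a, b)] → w = 0.27
R2 (z=20.5): narrow=0.52, low=0.72; AND[min(a, b)] → w = 0.52
R3 (z=-19.5): low=0.72, moderate=0.43; AND[min(a, b)] → w = 0.43
R4 (z=9.0): ¬low=1−0.72=0.28 → w = 0.28
Weighted average = (0.27·16.0 + 0.52·20.5 + 0.43·-19.5 + 0.28·9.0) / (0.27 + 0.52 + 0.43 + 0.28)
  = 9.1150 / 1.5000 = 6.08

6.08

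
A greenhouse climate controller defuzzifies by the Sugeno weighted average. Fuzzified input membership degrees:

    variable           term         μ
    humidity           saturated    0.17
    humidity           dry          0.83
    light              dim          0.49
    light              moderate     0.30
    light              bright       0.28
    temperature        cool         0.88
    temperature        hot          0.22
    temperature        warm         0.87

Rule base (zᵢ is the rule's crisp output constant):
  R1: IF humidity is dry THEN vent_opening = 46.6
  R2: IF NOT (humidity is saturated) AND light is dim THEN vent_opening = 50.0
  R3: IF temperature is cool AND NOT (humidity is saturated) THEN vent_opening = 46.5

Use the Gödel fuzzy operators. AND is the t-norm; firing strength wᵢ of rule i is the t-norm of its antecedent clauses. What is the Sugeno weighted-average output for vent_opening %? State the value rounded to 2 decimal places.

47.34

R1 (z=46.6): dry=0.83 → w = 0.83
R2 (z=50.0): ¬saturated=1−0.17=0.83, dim=0.49; AND[min(a, b)] → w = 0.49
R3 (z=46.5): cool=0.88, ¬saturated=1−0.17=0.83; AND[min(a, b)] → w = 0.83
Weighted average = (0.83·46.6 + 0.49·50.0 + 0.83·46.5) / (0.83 + 0.49 + 0.83)
  = 101.7730 / 2.1500 = 47.34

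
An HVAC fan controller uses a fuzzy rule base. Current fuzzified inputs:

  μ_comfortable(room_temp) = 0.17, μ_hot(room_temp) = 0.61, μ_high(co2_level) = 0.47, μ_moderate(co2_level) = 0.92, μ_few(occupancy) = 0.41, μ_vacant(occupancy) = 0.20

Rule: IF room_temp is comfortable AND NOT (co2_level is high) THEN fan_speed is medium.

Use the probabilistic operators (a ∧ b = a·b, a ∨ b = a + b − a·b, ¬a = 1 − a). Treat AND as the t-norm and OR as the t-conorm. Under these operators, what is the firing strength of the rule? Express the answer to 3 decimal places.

firing strength: comfortable=0.17, ¬high=1−0.47=0.53; AND[a·b] → w = 0.0901

0.090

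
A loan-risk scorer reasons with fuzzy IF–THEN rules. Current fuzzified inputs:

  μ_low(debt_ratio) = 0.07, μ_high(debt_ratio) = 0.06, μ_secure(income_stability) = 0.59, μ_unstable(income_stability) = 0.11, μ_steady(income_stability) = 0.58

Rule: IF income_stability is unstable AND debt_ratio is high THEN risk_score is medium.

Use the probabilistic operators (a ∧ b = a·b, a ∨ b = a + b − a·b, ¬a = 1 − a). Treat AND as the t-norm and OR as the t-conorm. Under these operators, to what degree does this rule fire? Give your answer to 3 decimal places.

0.007

firing strength: unstable=0.11, high=0.06; AND[a·b] → w = 0.0066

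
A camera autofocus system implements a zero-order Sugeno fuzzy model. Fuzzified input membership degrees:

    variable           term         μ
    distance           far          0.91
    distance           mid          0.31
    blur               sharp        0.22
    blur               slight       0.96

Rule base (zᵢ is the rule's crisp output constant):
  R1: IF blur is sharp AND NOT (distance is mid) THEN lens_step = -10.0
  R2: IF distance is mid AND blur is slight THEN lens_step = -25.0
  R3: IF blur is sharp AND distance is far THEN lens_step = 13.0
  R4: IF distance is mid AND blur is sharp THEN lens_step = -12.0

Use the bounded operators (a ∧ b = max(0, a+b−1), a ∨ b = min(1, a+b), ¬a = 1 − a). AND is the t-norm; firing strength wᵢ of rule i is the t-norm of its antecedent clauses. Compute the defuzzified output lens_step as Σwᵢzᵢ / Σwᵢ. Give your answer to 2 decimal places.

R1 (z=-10.0): sharp=0.22, ¬mid=1−0.31=0.69; AND[max(0, a+b−1)] → w = 0.00
R2 (z=-25.0): mid=0.31, slight=0.96; AND[max(0, a+b−1)] → w = 0.27
R3 (z=13.0): sharp=0.22, far=0.91; AND[max(0, a+b−1)] → w = 0.13
R4 (z=-12.0): mid=0.31, sharp=0.22; AND[max(0, a+b−1)] → w = 0.00
Weighted average = (0.00·-10.0 + 0.27·-25.0 + 0.13·13.0 + 0.00·-12.0) / (0.00 + 0.27 + 0.13 + 0.00)
  = -5.0600 / 0.4000 = -12.65

-12.65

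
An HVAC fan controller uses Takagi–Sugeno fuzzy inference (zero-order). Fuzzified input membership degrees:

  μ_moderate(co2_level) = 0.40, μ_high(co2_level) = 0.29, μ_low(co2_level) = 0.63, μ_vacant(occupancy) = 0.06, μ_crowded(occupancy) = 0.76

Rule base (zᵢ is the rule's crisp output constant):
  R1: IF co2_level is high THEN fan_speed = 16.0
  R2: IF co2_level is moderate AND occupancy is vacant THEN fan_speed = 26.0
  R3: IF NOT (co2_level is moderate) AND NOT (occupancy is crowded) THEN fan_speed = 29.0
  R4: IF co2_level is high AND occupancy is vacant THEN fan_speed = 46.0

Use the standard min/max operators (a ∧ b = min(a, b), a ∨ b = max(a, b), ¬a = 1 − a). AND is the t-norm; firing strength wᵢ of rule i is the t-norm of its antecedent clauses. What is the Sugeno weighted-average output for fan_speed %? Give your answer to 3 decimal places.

24.492

R1 (z=16.0): high=0.29 → w = 0.29
R2 (z=26.0): moderate=0.40, vacant=0.06; AND[min(a, b)] → w = 0.06
R3 (z=29.0): ¬moderate=1−0.40=0.60, ¬crowded=1−0.76=0.24; AND[min(a, b)] → w = 0.24
R4 (z=46.0): high=0.29, vacant=0.06; AND[min(a, b)] → w = 0.06
Weighted average = (0.29·16.0 + 0.06·26.0 + 0.24·29.0 + 0.06·46.0) / (0.29 + 0.06 + 0.24 + 0.06)
  = 15.9200 / 0.6500 = 24.492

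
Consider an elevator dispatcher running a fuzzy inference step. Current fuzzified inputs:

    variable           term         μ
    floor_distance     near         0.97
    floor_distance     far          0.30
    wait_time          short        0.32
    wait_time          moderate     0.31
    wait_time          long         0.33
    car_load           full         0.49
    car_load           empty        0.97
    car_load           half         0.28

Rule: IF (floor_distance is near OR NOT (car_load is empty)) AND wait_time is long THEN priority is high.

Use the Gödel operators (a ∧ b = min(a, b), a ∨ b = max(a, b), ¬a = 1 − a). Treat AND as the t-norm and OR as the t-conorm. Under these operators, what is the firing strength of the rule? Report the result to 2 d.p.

firing strength: (near=0.97 OR ¬empty=1−0.97=0.03) = 0.97; AND[min(a, b)] with long=0.33 → w = 0.33

0.33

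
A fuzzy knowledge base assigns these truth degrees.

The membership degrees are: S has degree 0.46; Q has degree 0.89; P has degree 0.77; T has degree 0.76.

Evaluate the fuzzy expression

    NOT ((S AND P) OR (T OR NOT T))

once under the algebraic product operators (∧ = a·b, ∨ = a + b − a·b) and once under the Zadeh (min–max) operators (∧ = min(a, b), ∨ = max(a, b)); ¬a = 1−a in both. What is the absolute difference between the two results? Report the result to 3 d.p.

0.122

Under algebraic product:
  S AND P = a·b on (0.4600, 0.7700) = 0.3542
  NOT T = 1 − 0.7600 = 0.2400
  T OR NOT T = a + b − a·b on (0.7600, 0.2400) = 0.8176
  (S AND P) OR (T OR NOT T) = a + b − a·b on (0.3542, 0.8176) = 0.8822
  NOT ((S AND P) OR (T OR NOT T)) = 1 − 0.8822 = 0.1178
  → value = 0.1178
Under Zadeh (min–max):
  S AND P = min(a, b) on (0.46, 0.77) = 0.46
  NOT T = 1 − 0.76 = 0.24
  T OR NOT T = max(a, b) on (0.76, 0.24) = 0.76
  (S AND P) OR (T OR NOT T) = max(a, b) on (0.46, 0.76) = 0.76
  NOT ((S AND P) OR (T OR NOT T)) = 1 − 0.76 = 0.24
  → value = 0.2400
|0.1178 − 0.2400| = 0.122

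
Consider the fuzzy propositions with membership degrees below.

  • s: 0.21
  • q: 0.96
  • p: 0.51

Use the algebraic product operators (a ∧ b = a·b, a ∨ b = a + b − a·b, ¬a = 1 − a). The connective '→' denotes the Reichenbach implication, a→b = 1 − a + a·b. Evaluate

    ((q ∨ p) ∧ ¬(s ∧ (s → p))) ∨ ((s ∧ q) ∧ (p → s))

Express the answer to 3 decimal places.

0.820

q ∨ p = a + b − a·b on (0.9600, 0.5100) = 0.9804
s → p  [Reichenbach: 1 − a + a·b] with a=0.2100, b=0.5100 → 0.8971
s ∧ (s → p) = a·b on (0.2100, 0.8971) = 0.1884
¬(s ∧ (s → p)) = 1 − 0.1884 = 0.8116
(q ∨ p) ∧ ¬(s ∧ (s → p)) = a·b on (0.9804, 0.8116) = 0.7957
s ∧ q = a·b on (0.2100, 0.9600) = 0.2016
p → s  [Reichenbach: 1 − a + a·b] with a=0.5100, b=0.2100 → 0.5971
(s ∧ q) ∧ (p → s) = a·b on (0.2016, 0.5971) = 0.1204
((q ∨ p) ∧ ¬(s ∧ (s → p))) ∨ ((s ∧ q) ∧ (p → s)) = a + b − a·b on (0.7957, 0.1204) = 0.8203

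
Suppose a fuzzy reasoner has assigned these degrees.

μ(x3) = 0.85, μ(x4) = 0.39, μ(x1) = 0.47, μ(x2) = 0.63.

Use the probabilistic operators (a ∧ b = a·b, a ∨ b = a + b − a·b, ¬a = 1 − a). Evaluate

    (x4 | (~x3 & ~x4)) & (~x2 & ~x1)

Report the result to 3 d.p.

0.087

~x3 = 1 − 0.8500 = 0.1500
~x4 = 1 − 0.3900 = 0.6100
~x3 & ~x4 = a·b on (0.1500, 0.6100) = 0.0915
x4 | (~x3 & ~x4) = a + b − a·b on (0.3900, 0.0915) = 0.4458
~x2 = 1 − 0.6300 = 0.3700
~x1 = 1 − 0.4700 = 0.5300
~x2 & ~x1 = a·b on (0.3700, 0.5300) = 0.1961
(x4 | (~x3 & ~x4)) & (~x2 & ~x1) = a·b on (0.4458, 0.1961) = 0.0874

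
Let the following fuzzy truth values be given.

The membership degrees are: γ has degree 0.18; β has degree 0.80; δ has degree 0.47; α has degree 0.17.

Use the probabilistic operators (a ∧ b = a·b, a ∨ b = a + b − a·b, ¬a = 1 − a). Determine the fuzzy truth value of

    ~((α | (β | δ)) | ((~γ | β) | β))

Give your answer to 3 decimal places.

β | δ = a + b − a·b on (0.8000, 0.4700) = 0.8940
α | (β | δ) = a + b − a·b on (0.1700, 0.8940) = 0.9120
~γ = 1 − 0.1800 = 0.8200
~γ | β = a + b − a·b on (0.8200, 0.8000) = 0.9640
(~γ | β) | β = a + b − a·b on (0.9640, 0.8000) = 0.9928
(α | (β | δ)) | ((~γ | β) | β) = a + b − a·b on (0.9120, 0.9928) = 0.9994
~((α | (β | δ)) | ((~γ | β) | β)) = 1 − 0.9994 = 0.0006

0.001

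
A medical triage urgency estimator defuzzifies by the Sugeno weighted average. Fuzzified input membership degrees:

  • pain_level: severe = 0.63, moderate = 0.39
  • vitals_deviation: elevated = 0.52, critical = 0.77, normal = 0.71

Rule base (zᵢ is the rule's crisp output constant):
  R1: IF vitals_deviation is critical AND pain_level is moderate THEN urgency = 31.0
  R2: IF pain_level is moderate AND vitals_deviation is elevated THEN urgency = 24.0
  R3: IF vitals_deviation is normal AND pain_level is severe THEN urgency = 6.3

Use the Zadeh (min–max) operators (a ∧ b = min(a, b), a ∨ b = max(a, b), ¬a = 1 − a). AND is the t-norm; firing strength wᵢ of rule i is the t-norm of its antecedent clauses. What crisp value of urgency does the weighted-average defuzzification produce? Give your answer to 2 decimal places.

18.03

R1 (z=31.0): critical=0.77, moderate=0.39; AND[min(a, b)] → w = 0.39
R2 (z=24.0): moderate=0.39, elevated=0.52; AND[min(a, b)] → w = 0.39
R3 (z=6.3): normal=0.71, severe=0.63; AND[min(a, b)] → w = 0.63
Weighted average = (0.39·31.0 + 0.39·24.0 + 0.63·6.3) / (0.39 + 0.39 + 0.63)
  = 25.4190 / 1.4100 = 18.03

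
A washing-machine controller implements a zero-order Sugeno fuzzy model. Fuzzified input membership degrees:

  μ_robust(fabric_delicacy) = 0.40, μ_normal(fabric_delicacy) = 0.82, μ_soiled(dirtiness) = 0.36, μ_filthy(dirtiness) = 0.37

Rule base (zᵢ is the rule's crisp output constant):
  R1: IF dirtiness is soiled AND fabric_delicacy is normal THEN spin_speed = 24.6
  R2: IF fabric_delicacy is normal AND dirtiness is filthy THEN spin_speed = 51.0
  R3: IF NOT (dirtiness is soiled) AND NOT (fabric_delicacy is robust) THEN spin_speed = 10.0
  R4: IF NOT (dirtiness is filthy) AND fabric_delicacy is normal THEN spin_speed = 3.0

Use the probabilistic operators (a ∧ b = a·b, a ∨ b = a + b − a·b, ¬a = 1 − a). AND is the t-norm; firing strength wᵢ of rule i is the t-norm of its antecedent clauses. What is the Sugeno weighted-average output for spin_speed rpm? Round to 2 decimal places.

R1 (z=24.6): soiled=0.36, normal=0.82; AND[a·b] → w = 0.2952
R2 (z=51.0): normal=0.82, filthy=0.37; AND[a·b] → w = 0.3034
R3 (z=10.0): ¬soiled=1−0.36=0.64, ¬robust=1−0.40=0.60; AND[a·b] → w = 0.3840
R4 (z=3.0): ¬filthy=1−0.37=0.63, normal=0.82; AND[a·b] → w = 0.5166
Weighted average = (0.2952·24.6 + 0.3034·51.0 + 0.3840·10.0 + 0.5166·3.0) / (0.2952 + 0.3034 + 0.3840 + 0.5166)
  = 28.1251 / 1.4992 = 18.76

18.76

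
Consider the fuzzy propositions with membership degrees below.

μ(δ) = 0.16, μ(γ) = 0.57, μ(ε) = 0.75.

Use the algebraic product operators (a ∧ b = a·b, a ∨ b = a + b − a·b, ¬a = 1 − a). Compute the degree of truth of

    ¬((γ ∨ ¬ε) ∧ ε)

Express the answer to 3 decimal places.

¬ε = 1 − 0.7500 = 0.2500
γ ∨ ¬ε = a + b − a·b on (0.5700, 0.2500) = 0.6775
(γ ∨ ¬ε) ∧ ε = a·b on (0.6775, 0.7500) = 0.5081
¬((γ ∨ ¬ε) ∧ ε) = 1 − 0.5081 = 0.4919

0.492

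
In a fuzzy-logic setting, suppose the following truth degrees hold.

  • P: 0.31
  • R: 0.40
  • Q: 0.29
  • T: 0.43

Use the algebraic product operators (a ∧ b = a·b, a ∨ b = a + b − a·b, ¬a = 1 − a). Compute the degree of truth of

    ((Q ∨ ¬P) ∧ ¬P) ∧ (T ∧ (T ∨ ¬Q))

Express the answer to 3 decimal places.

¬P = 1 − 0.3100 = 0.6900
Q ∨ ¬P = a + b − a·b on (0.2900, 0.6900) = 0.7799
¬P = 1 − 0.3100 = 0.6900
(Q ∨ ¬P) ∧ ¬P = a·b on (0.7799, 0.6900) = 0.5381
¬Q = 1 − 0.2900 = 0.7100
T ∨ ¬Q = a + b − a·b on (0.4300, 0.7100) = 0.8347
T ∧ (T ∨ ¬Q) = a·b on (0.4300, 0.8347) = 0.3589
((Q ∨ ¬P) ∧ ¬P) ∧ (T ∧ (T ∨ ¬Q)) = a·b on (0.5381, 0.3589) = 0.1931

0.193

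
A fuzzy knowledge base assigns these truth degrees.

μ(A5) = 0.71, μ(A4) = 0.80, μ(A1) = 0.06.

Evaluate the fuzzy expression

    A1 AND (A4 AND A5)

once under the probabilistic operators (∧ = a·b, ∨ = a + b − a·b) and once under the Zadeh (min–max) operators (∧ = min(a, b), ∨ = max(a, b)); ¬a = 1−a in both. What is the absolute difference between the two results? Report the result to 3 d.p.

0.026

Under probabilistic:
  A4 AND A5 = a·b on (0.8000, 0.7100) = 0.5680
  A1 AND (A4 AND A5) = a·b on (0.0600, 0.5680) = 0.0341
  → value = 0.0341
Under Zadeh (min–max):
  A4 AND A5 = min(a, b) on (0.80, 0.71) = 0.71
  A1 AND (A4 AND A5) = min(a, b) on (0.06, 0.71) = 0.06
  → value = 0.0600
|0.0341 − 0.0600| = 0.026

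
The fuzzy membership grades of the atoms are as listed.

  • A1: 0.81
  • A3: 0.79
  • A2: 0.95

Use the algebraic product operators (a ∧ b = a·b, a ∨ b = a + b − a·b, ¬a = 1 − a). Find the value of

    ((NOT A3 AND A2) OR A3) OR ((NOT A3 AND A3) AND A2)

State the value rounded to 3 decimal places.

0.858

NOT A3 = 1 − 0.7900 = 0.2100
NOT A3 AND A2 = a·b on (0.2100, 0.9500) = 0.1995
(NOT A3 AND A2) OR A3 = a + b − a·b on (0.1995, 0.7900) = 0.8319
NOT A3 = 1 − 0.7900 = 0.2100
NOT A3 AND A3 = a·b on (0.2100, 0.7900) = 0.1659
(NOT A3 AND A3) AND A2 = a·b on (0.1659, 0.9500) = 0.1576
((NOT A3 AND A2) OR A3) OR ((NOT A3 AND A3) AND A2) = a + b − a·b on (0.8319, 0.1576) = 0.8584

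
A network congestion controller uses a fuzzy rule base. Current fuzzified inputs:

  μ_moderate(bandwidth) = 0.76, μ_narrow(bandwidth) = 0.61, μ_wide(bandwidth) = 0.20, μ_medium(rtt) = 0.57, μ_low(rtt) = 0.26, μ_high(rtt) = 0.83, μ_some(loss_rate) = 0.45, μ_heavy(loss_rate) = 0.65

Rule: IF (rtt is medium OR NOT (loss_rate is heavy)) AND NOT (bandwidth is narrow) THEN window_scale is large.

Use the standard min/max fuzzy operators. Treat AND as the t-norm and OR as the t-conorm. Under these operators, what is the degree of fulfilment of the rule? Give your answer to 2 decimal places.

firing strength: (medium=0.57 OR ¬heavy=1−0.65=0.35) = 0.57; AND[min(a, b)] with ¬narrow=1−0.61=0.39 → w = 0.39

0.39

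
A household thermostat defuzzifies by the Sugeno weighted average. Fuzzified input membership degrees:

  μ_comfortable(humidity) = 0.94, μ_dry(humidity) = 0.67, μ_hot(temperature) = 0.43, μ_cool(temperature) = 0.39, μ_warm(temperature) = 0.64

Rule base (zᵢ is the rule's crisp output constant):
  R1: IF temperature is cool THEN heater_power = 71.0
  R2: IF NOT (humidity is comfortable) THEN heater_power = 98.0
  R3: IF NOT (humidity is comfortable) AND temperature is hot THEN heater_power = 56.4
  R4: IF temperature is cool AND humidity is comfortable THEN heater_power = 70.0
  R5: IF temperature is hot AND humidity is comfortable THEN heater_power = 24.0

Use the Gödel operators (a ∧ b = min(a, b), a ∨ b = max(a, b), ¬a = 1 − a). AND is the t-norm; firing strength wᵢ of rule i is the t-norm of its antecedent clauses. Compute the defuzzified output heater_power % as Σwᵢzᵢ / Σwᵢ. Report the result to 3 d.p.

56.071

R1 (z=71.0): cool=0.39 → w = 0.39
R2 (z=98.0): ¬comfortable=1−0.94=0.06 → w = 0.06
R3 (z=56.4): ¬comfortable=1−0.94=0.06, hot=0.43; AND[min(a, b)] → w = 0.06
R4 (z=70.0): cool=0.39, comfortable=0.94; AND[min(a, b)] → w = 0.39
R5 (z=24.0): hot=0.43, comfortable=0.94; AND[min(a, b)] → w = 0.43
Weighted average = (0.39·71.0 + 0.06·98.0 + 0.06·56.4 + 0.39·70.0 + 0.43·24.0) / (0.39 + 0.06 + 0.06 + 0.39 + 0.43)
  = 74.5740 / 1.3300 = 56.071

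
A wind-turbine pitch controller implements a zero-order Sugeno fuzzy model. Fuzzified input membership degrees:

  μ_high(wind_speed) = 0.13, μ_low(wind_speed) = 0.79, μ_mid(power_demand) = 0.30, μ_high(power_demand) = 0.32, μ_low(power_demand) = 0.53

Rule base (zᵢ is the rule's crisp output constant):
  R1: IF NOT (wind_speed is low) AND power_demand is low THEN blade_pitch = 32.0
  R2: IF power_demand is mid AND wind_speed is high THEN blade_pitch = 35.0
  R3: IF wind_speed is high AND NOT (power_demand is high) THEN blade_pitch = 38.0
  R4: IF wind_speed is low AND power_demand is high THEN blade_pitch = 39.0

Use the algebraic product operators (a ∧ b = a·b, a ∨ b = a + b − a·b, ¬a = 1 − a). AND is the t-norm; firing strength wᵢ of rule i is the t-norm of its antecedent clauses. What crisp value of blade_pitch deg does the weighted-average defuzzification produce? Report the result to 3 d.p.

R1 (z=32.0): ¬low=1−0.79=0.21, low=0.53; AND[a·b] → w = 0.1113
R2 (z=35.0): mid=0.30, high=0.13; AND[a·b] → w = 0.0390
R3 (z=38.0): high=0.13, ¬high=1−0.32=0.68; AND[a·b] → w = 0.0884
R4 (z=39.0): low=0.79, high=0.32; AND[a·b] → w = 0.2528
Weighted average = (0.1113·32.0 + 0.0390·35.0 + 0.0884·38.0 + 0.2528·39.0) / (0.1113 + 0.0390 + 0.0884 + 0.2528)
  = 18.1450 / 0.4915 = 36.918

36.918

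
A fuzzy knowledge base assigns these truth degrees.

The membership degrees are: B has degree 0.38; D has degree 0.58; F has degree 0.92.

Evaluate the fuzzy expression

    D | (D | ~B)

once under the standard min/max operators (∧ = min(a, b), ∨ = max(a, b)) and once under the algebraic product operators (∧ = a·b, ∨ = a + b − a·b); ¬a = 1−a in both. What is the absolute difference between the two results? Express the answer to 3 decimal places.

0.313

Under standard min/max:
  ~B = 1 − 0.38 = 0.62
  D | ~B = max(a, b) on (0.58, 0.62) = 0.62
  D | (D | ~B) = max(a, b) on (0.58, 0.62) = 0.62
  → value = 0.6200
Under algebraic product:
  ~B = 1 − 0.3800 = 0.6200
  D | ~B = a + b − a·b on (0.5800, 0.6200) = 0.8404
  D | (D | ~B) = a + b − a·b on (0.5800, 0.8404) = 0.9330
  → value = 0.9330
|0.6200 − 0.9330| = 0.313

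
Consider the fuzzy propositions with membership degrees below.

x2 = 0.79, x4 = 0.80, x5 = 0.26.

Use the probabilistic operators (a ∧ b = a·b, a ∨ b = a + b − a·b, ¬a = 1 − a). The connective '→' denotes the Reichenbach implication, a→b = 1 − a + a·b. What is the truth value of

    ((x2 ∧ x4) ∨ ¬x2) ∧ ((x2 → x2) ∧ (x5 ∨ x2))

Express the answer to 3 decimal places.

0.500

x2 ∧ x4 = a·b on (0.7900, 0.8000) = 0.6320
¬x2 = 1 − 0.7900 = 0.2100
(x2 ∧ x4) ∨ ¬x2 = a + b − a·b on (0.6320, 0.2100) = 0.7093
x2 → x2  [Reichenbach: 1 − a + a·b] with a=0.7900, b=0.7900 → 0.8341
x5 ∨ x2 = a + b − a·b on (0.2600, 0.7900) = 0.8446
(x2 → x2) ∧ (x5 ∨ x2) = a·b on (0.8341, 0.8446) = 0.7045
((x2 ∧ x4) ∨ ¬x2) ∧ ((x2 → x2) ∧ (x5 ∨ x2)) = a·b on (0.7093, 0.7045) = 0.4997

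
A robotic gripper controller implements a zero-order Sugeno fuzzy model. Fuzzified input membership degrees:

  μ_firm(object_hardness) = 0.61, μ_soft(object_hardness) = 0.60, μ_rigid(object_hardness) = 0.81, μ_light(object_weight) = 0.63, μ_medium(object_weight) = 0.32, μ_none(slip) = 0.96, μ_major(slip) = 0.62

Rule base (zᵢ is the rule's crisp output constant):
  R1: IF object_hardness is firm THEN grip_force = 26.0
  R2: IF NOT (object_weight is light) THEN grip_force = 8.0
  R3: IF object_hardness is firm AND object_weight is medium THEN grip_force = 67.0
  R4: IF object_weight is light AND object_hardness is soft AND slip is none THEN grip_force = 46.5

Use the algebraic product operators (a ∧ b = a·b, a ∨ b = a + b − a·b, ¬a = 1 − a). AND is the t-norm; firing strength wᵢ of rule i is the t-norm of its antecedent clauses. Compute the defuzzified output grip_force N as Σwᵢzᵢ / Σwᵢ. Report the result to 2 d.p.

31.71

R1 (z=26.0): firm=0.61 → w = 0.6100
R2 (z=8.0): ¬light=1−0.63=0.37 → w = 0.3700
R3 (z=67.0): firm=0.61, medium=0.32; AND[a·b] → w = 0.1952
R4 (z=46.5): light=0.63, soft=0.60, none=0.96; AND[a·b] → w = 0.3629
Weighted average = (0.6100·26.0 + 0.3700·8.0 + 0.1952·67.0 + 0.3629·46.5) / (0.6100 + 0.3700 + 0.1952 + 0.3629)
  = 48.7723 / 1.5381 = 31.71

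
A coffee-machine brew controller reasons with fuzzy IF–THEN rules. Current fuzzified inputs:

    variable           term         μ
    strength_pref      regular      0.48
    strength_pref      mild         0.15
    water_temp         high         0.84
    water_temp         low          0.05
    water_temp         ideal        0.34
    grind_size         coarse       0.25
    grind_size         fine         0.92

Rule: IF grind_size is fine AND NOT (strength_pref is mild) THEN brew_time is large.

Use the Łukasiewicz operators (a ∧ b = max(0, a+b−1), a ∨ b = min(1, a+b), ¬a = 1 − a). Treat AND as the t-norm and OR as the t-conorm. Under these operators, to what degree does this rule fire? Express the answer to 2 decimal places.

firing strength: fine=0.92, ¬mild=1−0.15=0.85; AND[max(0, a+b−1)] → w = 0.77

0.77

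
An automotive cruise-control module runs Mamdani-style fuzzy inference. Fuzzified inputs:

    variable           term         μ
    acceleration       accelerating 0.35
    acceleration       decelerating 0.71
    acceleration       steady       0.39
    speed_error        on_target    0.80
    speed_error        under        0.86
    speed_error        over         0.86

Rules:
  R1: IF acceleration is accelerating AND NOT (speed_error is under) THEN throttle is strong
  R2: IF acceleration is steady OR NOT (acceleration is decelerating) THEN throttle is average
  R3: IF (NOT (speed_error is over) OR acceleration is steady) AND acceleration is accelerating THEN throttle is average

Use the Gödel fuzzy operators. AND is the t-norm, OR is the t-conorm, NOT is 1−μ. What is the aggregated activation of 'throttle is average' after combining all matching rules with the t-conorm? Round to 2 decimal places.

0.39

R1: accelerating=0.35, ¬under=1−0.86=0.14; AND[min(a, b)] → w = 0.14
R2: steady=0.39, ¬decelerating=1−0.71=0.29; OR[max(a, b)] → w = 0.39
R3: (¬over=1−0.86=0.14 OR steady=0.39) = 0.39; AND[min(a, b)] with accelerating=0.35 → w = 0.35
Rules with consequent 'average': {R2, R3} → strengths 0.39, 0.35
Aggregate via t-conorm [max(a, b)]: 0.39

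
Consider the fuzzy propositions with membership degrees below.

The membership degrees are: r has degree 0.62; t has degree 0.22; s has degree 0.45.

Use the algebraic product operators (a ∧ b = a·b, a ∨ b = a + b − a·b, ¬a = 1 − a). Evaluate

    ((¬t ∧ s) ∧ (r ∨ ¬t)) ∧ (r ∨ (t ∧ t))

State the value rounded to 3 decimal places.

¬t = 1 − 0.2200 = 0.7800
¬t ∧ s = a·b on (0.7800, 0.4500) = 0.3510
¬t = 1 − 0.2200 = 0.7800
r ∨ ¬t = a + b − a·b on (0.6200, 0.7800) = 0.9164
(¬t ∧ s) ∧ (r ∨ ¬t) = a·b on (0.3510, 0.9164) = 0.3217
t ∧ t = a·b on (0.2200, 0.2200) = 0.0484
r ∨ (t ∧ t) = a + b − a·b on (0.6200, 0.0484) = 0.6384
((¬t ∧ s) ∧ (r ∨ ¬t)) ∧ (r ∨ (t ∧ t)) = a·b on (0.3217, 0.6384) = 0.2053

0.205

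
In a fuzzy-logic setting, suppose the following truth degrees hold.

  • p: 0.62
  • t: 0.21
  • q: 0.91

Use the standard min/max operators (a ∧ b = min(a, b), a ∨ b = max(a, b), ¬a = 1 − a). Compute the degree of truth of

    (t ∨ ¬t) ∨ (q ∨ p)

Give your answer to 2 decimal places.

0.91

¬t = 1 − 0.21 = 0.79
t ∨ ¬t = max(a, b) on (0.21, 0.79) = 0.79
q ∨ p = max(a, b) on (0.91, 0.62) = 0.91
(t ∨ ¬t) ∨ (q ∨ p) = max(a, b) on (0.79, 0.91) = 0.91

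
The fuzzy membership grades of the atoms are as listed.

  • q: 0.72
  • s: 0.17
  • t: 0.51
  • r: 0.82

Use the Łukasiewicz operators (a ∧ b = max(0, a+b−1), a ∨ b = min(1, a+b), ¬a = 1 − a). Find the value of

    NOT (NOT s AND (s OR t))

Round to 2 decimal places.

0.49

NOT s = 1 − 0.17 = 0.83
s OR t = min(1, a+b) on (0.17, 0.51) = 0.68
NOT s AND (s OR t) = max(0, a+b−1) on (0.83, 0.68) = 0.51
NOT (NOT s AND (s OR t)) = 1 − 0.51 = 0.49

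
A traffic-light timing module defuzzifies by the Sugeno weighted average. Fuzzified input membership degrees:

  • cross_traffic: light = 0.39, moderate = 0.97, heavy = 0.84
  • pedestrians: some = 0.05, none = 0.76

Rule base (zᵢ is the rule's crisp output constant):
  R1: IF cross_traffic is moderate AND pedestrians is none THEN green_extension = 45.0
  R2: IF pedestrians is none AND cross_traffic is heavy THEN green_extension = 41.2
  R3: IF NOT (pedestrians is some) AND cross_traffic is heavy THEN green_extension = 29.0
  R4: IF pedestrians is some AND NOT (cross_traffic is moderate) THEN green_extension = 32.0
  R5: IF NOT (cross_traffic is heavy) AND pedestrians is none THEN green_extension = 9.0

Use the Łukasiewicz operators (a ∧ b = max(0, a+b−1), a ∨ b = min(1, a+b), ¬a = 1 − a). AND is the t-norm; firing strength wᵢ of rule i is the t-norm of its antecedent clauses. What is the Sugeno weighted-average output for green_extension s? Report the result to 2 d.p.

R1 (z=45.0): moderate=0.97, none=0.76; AND[max(0, a+b−1)] → w = 0.73
R2 (z=41.2): none=0.76, heavy=0.84; AND[max(0, a+b−1)] → w = 0.60
R3 (z=29.0): ¬some=1−0.05=0.95, heavy=0.84; AND[max(0, a+b−1)] → w = 0.79
R4 (z=32.0): some=0.05, ¬moderate=1−0.97=0.03; AND[max(0, a+b−1)] → w = 0.00
R5 (z=9.0): ¬heavy=1−0.84=0.16, none=0.76; AND[max(0, a+b−1)] → w = 0.00
Weighted average = (0.73·45.0 + 0.60·41.2 + 0.79·29.0 + 0.00·32.0 + 0.00·9.0) / (0.73 + 0.60 + 0.79 + 0.00 + 0.00)
  = 80.4800 / 2.1200 = 37.96

37.96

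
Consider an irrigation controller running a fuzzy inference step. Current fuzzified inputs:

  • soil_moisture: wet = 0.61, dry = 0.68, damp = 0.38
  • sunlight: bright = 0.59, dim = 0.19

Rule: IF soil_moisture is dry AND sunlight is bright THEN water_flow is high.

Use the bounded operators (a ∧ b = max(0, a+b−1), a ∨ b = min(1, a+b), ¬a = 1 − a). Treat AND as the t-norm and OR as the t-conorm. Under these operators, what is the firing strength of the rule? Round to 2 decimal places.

firing strength: dry=0.68, bright=0.59; AND[max(0, a+b−1)] → w = 0.27

0.27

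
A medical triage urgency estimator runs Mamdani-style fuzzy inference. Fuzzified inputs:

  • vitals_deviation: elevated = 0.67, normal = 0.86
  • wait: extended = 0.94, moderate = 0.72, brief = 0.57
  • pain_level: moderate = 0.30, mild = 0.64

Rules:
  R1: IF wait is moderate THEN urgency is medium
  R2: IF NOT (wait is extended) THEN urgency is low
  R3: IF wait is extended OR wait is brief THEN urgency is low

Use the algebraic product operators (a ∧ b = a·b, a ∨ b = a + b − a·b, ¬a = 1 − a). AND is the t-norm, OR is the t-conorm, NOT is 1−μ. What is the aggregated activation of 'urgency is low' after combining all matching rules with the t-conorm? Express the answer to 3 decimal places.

R1: moderate=0.72 → w = 0.7200
R2: ¬extended=1−0.94=0.06 → w = 0.0600
R3: extended=0.94, brief=0.57; OR[a + b − a·b] → w = 0.9742
Rules with consequent 'low': {R2, R3} → strengths 0.0600, 0.9742
Aggregate via t-conorm [a + b − a·b]: 0.9757

0.976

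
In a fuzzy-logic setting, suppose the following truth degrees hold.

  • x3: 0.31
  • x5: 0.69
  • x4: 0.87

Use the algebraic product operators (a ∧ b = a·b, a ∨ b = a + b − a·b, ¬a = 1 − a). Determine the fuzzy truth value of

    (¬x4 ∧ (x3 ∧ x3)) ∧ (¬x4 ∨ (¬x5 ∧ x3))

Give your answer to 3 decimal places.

0.003

¬x4 = 1 − 0.8700 = 0.1300
x3 ∧ x3 = a·b on (0.3100, 0.3100) = 0.0961
¬x4 ∧ (x3 ∧ x3) = a·b on (0.1300, 0.0961) = 0.0125
¬x4 = 1 − 0.8700 = 0.1300
¬x5 = 1 − 0.6900 = 0.3100
¬x5 ∧ x3 = a·b on (0.3100, 0.3100) = 0.0961
¬x4 ∨ (¬x5 ∧ x3) = a + b − a·b on (0.1300, 0.0961) = 0.2136
(¬x4 ∧ (x3 ∧ x3)) ∧ (¬x4 ∨ (¬x5 ∧ x3)) = a·b on (0.0125, 0.2136) = 0.0027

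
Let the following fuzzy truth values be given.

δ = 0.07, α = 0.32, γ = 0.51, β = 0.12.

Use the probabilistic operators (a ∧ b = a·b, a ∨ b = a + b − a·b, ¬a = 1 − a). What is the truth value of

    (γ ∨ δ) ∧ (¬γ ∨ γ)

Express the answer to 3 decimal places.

0.408

γ ∨ δ = a + b − a·b on (0.5100, 0.0700) = 0.5443
¬γ = 1 − 0.5100 = 0.4900
¬γ ∨ γ = a + b − a·b on (0.4900, 0.5100) = 0.7501
(γ ∨ δ) ∧ (¬γ ∨ γ) = a·b on (0.5443, 0.7501) = 0.4083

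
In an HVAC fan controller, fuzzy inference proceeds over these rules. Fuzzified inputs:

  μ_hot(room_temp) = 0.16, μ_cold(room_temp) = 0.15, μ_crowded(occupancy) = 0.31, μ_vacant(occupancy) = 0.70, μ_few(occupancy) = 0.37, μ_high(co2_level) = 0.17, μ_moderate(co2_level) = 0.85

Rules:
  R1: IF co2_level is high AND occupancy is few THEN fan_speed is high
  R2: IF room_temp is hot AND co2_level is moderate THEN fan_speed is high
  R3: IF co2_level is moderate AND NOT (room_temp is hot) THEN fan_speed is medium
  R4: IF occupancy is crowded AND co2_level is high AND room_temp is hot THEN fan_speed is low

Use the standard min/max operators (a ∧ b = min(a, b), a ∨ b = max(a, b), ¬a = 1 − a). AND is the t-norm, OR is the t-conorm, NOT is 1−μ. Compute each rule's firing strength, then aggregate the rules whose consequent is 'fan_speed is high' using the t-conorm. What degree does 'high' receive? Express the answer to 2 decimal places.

0.17

R1: high=0.17, few=0.37; AND[min(a, b)] → w = 0.17
R2: hot=0.16, moderate=0.85; AND[min(a, b)] → w = 0.16
R3: moderate=0.85, ¬hot=1−0.16=0.84; AND[min(a, b)] → w = 0.84
R4: crowded=0.31, high=0.17, hot=0.16; AND[min(a, b)] → w = 0.16
Rules with consequent 'high': {R1, R2} → strengths 0.17, 0.16
Aggregate via t-conorm [max(a, b)]: 0.17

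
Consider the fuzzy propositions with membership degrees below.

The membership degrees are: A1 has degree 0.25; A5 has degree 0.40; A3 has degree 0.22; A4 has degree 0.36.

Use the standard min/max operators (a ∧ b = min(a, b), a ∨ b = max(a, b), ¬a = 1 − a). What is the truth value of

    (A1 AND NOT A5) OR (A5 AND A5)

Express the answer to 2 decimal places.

0.40

NOT A5 = 1 − 0.40 = 0.60
A1 AND NOT A5 = min(a, b) on (0.25, 0.60) = 0.25
A5 AND A5 = min(a, b) on (0.40, 0.40) = 0.40
(A1 AND NOT A5) OR (A5 AND A5) = max(a, b) on (0.25, 0.40) = 0.40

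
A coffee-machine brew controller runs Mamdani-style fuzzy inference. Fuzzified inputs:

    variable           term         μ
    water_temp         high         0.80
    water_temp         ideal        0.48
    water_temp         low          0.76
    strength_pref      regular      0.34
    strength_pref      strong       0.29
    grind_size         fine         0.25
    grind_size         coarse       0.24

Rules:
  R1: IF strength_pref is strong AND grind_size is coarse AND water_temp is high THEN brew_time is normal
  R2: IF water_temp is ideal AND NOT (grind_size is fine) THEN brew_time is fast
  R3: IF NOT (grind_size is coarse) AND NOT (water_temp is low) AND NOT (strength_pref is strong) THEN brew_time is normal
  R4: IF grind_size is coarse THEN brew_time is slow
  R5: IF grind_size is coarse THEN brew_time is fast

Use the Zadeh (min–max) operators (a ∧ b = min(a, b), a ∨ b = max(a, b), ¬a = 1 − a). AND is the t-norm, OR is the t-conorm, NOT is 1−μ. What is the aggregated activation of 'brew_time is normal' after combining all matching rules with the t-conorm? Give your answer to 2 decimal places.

R1: strong=0.29, coarse=0.24, high=0.80; AND[min(a, b)] → w = 0.24
R2: ideal=0.48, ¬fine=1−0.25=0.75; AND[min(a, b)] → w = 0.48
R3: ¬coarse=1−0.24=0.76, ¬low=1−0.76=0.24, ¬strong=1−0.29=0.71; AND[min(a, b)] → w = 0.24
R4: coarse=0.24 → w = 0.24
R5: coarse=0.24 → w = 0.24
Rules with consequent 'normal': {R1, R3} → strengths 0.24, 0.24
Aggregate via t-conorm [max(a, b)]: 0.24

0.24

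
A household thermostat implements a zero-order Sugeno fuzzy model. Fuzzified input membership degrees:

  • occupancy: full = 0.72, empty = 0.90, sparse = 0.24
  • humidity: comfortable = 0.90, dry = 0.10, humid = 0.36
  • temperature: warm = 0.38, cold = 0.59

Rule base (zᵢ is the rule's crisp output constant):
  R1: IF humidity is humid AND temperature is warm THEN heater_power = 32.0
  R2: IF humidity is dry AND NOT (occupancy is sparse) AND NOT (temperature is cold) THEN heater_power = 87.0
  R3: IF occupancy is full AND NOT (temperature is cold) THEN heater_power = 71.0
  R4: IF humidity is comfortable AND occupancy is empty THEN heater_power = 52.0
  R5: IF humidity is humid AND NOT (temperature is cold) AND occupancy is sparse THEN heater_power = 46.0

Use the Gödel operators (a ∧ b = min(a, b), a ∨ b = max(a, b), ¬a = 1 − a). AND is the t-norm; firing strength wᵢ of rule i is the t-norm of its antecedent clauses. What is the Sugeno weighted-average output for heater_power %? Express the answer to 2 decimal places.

53.32

R1 (z=32.0): humid=0.36, warm=0.38; AND[min(a, b)] → w = 0.36
R2 (z=87.0): dry=0.10, ¬sparse=1−0.24=0.76, ¬cold=1−0.59=0.41; AND[min(a, b)] → w = 0.10
R3 (z=71.0): full=0.72, ¬cold=1−0.59=0.41; AND[min(a, b)] → w = 0.41
R4 (z=52.0): comfortable=0.90, empty=0.90; AND[min(a, b)] → w = 0.90
R5 (z=46.0): humid=0.36, ¬cold=1−0.59=0.41, sparse=0.24; AND[min(a, b)] → w = 0.24
Weighted average = (0.36·32.0 + 0.10·87.0 + 0.41·71.0 + 0.90·52.0 + 0.24·46.0) / (0.36 + 0.10 + 0.41 + 0.90 + 0.24)
  = 107.1700 / 2.0100 = 53.32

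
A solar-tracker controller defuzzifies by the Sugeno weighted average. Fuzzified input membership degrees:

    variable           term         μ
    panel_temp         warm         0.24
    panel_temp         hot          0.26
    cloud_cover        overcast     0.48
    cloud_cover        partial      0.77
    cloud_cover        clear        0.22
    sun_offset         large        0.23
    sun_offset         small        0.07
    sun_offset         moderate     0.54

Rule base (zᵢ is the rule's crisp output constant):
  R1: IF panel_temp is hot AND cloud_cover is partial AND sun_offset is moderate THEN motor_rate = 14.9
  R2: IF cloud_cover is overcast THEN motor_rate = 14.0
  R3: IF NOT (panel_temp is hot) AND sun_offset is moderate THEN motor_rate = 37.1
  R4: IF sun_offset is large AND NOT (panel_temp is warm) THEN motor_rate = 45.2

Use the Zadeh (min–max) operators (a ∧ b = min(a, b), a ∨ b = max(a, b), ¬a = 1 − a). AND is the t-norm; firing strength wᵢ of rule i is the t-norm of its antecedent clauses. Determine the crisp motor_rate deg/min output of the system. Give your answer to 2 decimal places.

R1 (z=14.9): hot=0.26, partial=0.77, moderate=0.54; AND[min(a, b)] → w = 0.26
R2 (z=14.0): overcast=0.48 → w = 0.48
R3 (z=37.1): ¬hot=1−0.26=0.74, moderate=0.54; AND[min(a, b)] → w = 0.54
R4 (z=45.2): large=0.23, ¬warm=1−0.24=0.76; AND[min(a, b)] → w = 0.23
Weighted average = (0.26·14.9 + 0.48·14.0 + 0.54·37.1 + 0.23·45.2) / (0.26 + 0.48 + 0.54 + 0.23)
  = 41.0240 / 1.5100 = 27.17

27.17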